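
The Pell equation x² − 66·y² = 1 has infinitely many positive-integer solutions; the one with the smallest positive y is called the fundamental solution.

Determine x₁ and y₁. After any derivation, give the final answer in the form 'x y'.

65 8

√66 = [8; 8,16, …], period ℓ=2 (even) → k=1
a_0=8:  p_0=8·1+0=8,  q_0=8·0+1=1
a_1=8:  p_1=8·8+1=65,  q_1=8·1+0=8
fundamental: x₁=65, y₁=8  (since 4225 − 66·64 = 1)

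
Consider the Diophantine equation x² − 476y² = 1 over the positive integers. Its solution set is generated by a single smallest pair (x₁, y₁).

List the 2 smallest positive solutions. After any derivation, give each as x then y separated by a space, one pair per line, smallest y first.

[21; 1,4,2,10,2,4,1,42] for √476; ℓ=8 ⇒ convergent index 7
i=0: a=21 ⇒ p=21, q=1
…
i=2: a=4 ⇒ p=109, q=5
i=3: a=2 ⇒ p=240, q=11
…
i=6: a=4 ⇒ p=23541, q=1079
i=7: a=1 ⇒ p=28799, q=1320
→ (28799, 1320).  Check: 28799²=829382401, 476·1320²=829382400, difference 1.
(x_2, y_2) = (28799·28799 + 476·1320·1320, 28799·1320 + 1320·28799) = (1658764801, 76029360)

28799 1320
1658764801 76029360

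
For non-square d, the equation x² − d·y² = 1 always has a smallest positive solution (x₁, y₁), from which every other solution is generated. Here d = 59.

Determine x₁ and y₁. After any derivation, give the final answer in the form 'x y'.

[7; 1,2,7,2,1,14] for √59; ℓ=6 ⇒ convergent index 5
i=0: a=7 ⇒ p=7, q=1
i=1: a=1 ⇒ p=8, q=1
i=2: a=2 ⇒ p=23, q=3
i=3: a=7 ⇒ p=169, q=22
i=4: a=2 ⇒ p=361, q=47
i=5: a=1 ⇒ p=530, q=69
→ (530, 69).  Check: 530²=280900, 59·69²=280899, difference 1.

530 69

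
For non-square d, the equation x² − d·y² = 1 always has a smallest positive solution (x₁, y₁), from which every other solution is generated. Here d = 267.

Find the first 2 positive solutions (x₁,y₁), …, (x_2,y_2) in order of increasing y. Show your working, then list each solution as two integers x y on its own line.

2402 147
11539207 706188

[16; 2,1,15,1,2,32] for √267; ℓ=6 ⇒ convergent index 5
i=0: a=16 ⇒ p=16, q=1
…
i=4: a=1 ⇒ p=817, q=50
i=5: a=2 ⇒ p=2402, q=147
→ (2402, 147).  Check: 2402²=5769604, 267·147²=5769603, difference 1.
(x_2, y_2) = (2402·2402 + 267·147·147, 2402·147 + 147·2402) = (11539207, 706188)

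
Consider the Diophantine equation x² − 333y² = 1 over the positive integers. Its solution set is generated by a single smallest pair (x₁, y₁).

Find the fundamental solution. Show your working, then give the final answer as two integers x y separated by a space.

73 4

[18; 4,36] for √333; ℓ=2 ⇒ convergent index 1
a_0=18:  p_0=18·1+0=18,  q_0=18·0+1=1
a_1=4:  p_1=4·18+1=73,  q_1=4·1+0=4
fundamental: x₁=73, y₁=4  (since 5329 − 333·16 = 1)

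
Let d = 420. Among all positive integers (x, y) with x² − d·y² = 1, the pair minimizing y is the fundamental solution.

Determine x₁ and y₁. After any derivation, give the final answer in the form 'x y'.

√420 → a₀=20, period (2,40); ℓ=2 even so k=1
i=0: a=20 ⇒ p=20, q=1
i=1: a=2 ⇒ p=41, q=2
fundamental: x₁=41, y₁=2  (since 1681 − 420·4 = 1)

41 2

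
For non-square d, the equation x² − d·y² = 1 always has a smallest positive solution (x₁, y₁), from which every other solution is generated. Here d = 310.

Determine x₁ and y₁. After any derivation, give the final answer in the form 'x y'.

848719 48204

√310 → a₀=17, period (1,1,1,1,5,…,1,1,34); ℓ=16 even so k=15
k=0  a_k=17  p_k/q_k = 17/1
…
k=2  a_k=1  p_k/q_k = 35/2
k=3  a_k=1  p_k/q_k = 53/3
k=4  a_k=1  p_k/q_k = 88/5
k=5  a_k=5  p_k/q_k = 493/28
k=6  a_k=3  p_k/q_k = 1567/89
…
k=8  a_k=2  p_k/q_k = 5687/323
k=9  a_k=1  p_k/q_k = 7747/440
k=10  a_k=3  p_k/q_k = 28928/1643
k=11  a_k=5  p_k/q_k = 152387/8655
k=12  a_k=1  p_k/q_k = 181315/10298
k=13  a_k=1  p_k/q_k = 333702/18953
k=14  a_k=1  p_k/q_k = 515017/29251
k=15  a_k=1  p_k/q_k = 848719/48204
→ (848719, 48204).  Check: 848719²=720323940961, 310·48204²=720323940960, difference 1.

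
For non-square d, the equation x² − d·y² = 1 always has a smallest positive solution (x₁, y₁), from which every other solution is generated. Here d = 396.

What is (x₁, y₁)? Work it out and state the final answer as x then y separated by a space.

199 10

√396 → a₀=19, period (1,8,1,38); ℓ=4 even so k=3
step 0: (19, 1)  from 19·(1,0) + (0,1)
…
step 2: (179, 9)  from 8·(20,1) + (19,1)
step 3: (199, 10)  from 1·(179,9) + (20,1)
→ (199, 10).  Check: 199²=39601, 396·10²=39600, difference 1.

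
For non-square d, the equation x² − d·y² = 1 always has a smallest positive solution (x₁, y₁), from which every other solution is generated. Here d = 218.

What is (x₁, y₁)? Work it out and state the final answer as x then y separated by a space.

[14; 1,3,3,1,28] for √218; ℓ=5 ⇒ convergent index 9
k=0  a_k=14  p_k/q_k = 14/1
k=1  a_k=1  p_k/q_k = 15/1
k=2  a_k=3  p_k/q_k = 59/4
k=3  a_k=3  p_k/q_k = 192/13
…
k=6  a_k=1  p_k/q_k = 7471/506
k=7  a_k=3  p_k/q_k = 29633/2007
k=8  a_k=3  p_k/q_k = 96370/6527
k=9  a_k=1  p_k/q_k = 126003/8534
(x₁, y₁) = (126003, 8534);  126003² − 218·8534² = 1 ✓

126003 8534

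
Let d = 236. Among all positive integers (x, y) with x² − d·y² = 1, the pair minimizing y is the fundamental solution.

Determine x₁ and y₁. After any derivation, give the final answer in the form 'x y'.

561799 36570

[15; 2,1,3,5,1,6,1,5,3,1,2,30] for √236; ℓ=12 ⇒ convergent index 11
k=0  a_k=15  p_k/q_k = 15/1
…
k=2  a_k=1  p_k/q_k = 46/3
…
k=8  a_k=5  p_k/q_k = 48806/3177
…
k=10  a_k=1  p_k/q_k = 203535/13249
k=11  a_k=2  p_k/q_k = 561799/36570
(x₁, y₁) = (561799, 36570);  561799² − 236·36570² = 1 ✓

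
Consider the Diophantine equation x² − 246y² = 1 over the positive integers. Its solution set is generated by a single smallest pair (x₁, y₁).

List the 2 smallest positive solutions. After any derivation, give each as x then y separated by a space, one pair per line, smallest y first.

√246 → a₀=15, period (1,2,5,1,14,1,5,2,1,30); ℓ=10 even so k=9
step 0: (15, 1)  from 15·(1,0) + (0,1)
…
step 2: (47, 3)  from 2·(16,1) + (15,1)
step 3: (251, 16)  from 5·(47,3) + (16,1)
step 4: (298, 19)  from 1·(251,16) + (47,3)
step 5: (4423, 282)  from 14·(298,19) + (251,16)
step 6: (4721, 301)  from 1·(4423,282) + (298,19)
step 7: (28028, 1787)  from 5·(4721,301) + (4423,282)
step 8: (60777, 3875)  from 2·(28028,1787) + (4721,301)
step 9: (88805, 5662)  from 1·(60777,3875) + (28028,1787)
fundamental: x₁=88805, y₁=5662  (since 7886328025 − 246·32058244 = 1)
k=2:  x_2 = 88805·88805+246·5662·5662 = 15772656049,  y_2 = 88805·5662+5662·88805 = 1005627820

88805 5662
15772656049 1005627820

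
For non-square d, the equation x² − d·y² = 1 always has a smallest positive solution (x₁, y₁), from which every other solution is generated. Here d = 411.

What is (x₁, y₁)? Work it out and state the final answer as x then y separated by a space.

49730 2453

√411 → a₀=20, period (3,1,1,1,19,1,1,1,3,40); ℓ=10 even so k=9
k=0  a_k=20  p_k/q_k = 20/1
…
k=2  a_k=1  p_k/q_k = 81/4
k=3  a_k=1  p_k/q_k = 142/7
k=4  a_k=1  p_k/q_k = 223/11
k=5  a_k=19  p_k/q_k = 4379/216
k=6  a_k=1  p_k/q_k = 4602/227
k=7  a_k=1  p_k/q_k = 8981/443
k=8  a_k=1  p_k/q_k = 13583/670
k=9  a_k=3  p_k/q_k = 49730/2453
→ (49730, 2453).  Check: 49730²=2473072900, 411·2453²=2473072899, difference 1.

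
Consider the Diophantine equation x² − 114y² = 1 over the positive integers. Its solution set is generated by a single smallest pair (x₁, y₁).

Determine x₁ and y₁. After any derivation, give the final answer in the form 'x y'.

[10; 1,2,10,2,1,20] for √114; ℓ=6 ⇒ convergent index 5
step 0: (10, 1)  from 10·(1,0) + (0,1)
…
step 2: (32, 3)  from 2·(11,1) + (10,1)
step 3: (331, 31)  from 10·(32,3) + (11,1)
step 4: (694, 65)  from 2·(331,31) + (32,3)
step 5: (1025, 96)  from 1·(694,65) + (331,31)
(x₁, y₁) = (1025, 96);  1025² − 114·96² = 1 ✓

1025 96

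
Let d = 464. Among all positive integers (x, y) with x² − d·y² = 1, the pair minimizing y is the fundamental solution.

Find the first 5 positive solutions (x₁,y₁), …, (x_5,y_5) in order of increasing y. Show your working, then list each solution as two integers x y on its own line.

9801 455
192119201 8918910
3765920568201 174828473365
73819574785756801 3426987725981820
1447011301184484245001 67175813229867162275

√464 = [21; 1,1,5,1,1,1,5,1,1,42, …], period ℓ=10 (even) → k=9
a_0=21:  p_0=21·1+0=21,  q_0=21·0+1=1
a_1=1:  p_1=1·21+1=22,  q_1=1·1+0=1
…
a_4=1:  p_4=1·237+43=280,  q_4=1·11+2=13
…
a_6=1:  p_6=1·517+280=797,  q_6=1·24+13=37
…
a_8=1:  p_8=1·4502+797=5299,  q_8=1·209+37=246
a_9=1:  p_9=1·5299+4502=9801,  q_9=1·246+209=455
fundamental: x₁=9801, y₁=455  (since 96059601 − 464·207025 = 1)
(x_2, y_2) = (9801·9801 + 464·455·455, 9801·455 + 455·9801) = (192119201, 8918910)
(x_3, y_3) = (9801·192119201 + 464·455·8918910, 9801·8918910 + 455·192119201) = (3765920568201, 174828473365)
(x_4, y_4) = (9801·3765920568201 + 464·455·174828473365, 9801·174828473365 + 455·3765920568201) = (73819574785756801, 3426987725981820)
(x_5, y_5) = (9801·73819574785756801 + 464·455·3426987725981820, 9801·3426987725981820 + 455·73819574785756801) = (1447011301184484245001, 67175813229867162275)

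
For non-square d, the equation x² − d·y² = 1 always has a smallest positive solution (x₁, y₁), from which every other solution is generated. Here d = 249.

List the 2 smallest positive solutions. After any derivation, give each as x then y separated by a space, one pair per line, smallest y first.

8553815 542076
146335502108449 9273635639880

d=249: √d = [15; 1,3,1,1,5,…,3,1,30] (ℓ=16, even), read p_15/q_15
k=0  a_k=15  p_k/q_k = 15/1
…
k=2  a_k=3  p_k/q_k = 63/4
k=3  a_k=1  p_k/q_k = 79/5
k=4  a_k=1  p_k/q_k = 142/9
k=5  a_k=5  p_k/q_k = 789/50
k=6  a_k=1  p_k/q_k = 931/59
…
k=10  a_k=1  p_k/q_k = 150586/9543
…
k=12  a_k=1  p_k/q_k = 1017351/64472
…
k=14  a_k=3  p_k/q_k = 6669699/422675
k=15  a_k=1  p_k/q_k = 8553815/542076
fundamental: x₁=8553815, y₁=542076  (since 73167751054225 − 249·293846389776 = 1)
(8553815+542076√249)^2 = 146335502108449 + 9273635639880√249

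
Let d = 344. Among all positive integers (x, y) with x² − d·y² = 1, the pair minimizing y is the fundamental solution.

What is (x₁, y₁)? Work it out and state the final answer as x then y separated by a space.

10405 561

√344 = [18; 1,1,4,1,3,1,4,1,1,36, …], period ℓ=10 (even) → k=9
a_0=18:  p_0=18·1+0=18,  q_0=18·0+1=1
…
a_2=1:  p_2=1·19+18=37,  q_2=1·1+1=2
a_3=4:  p_3=4·37+19=167,  q_3=4·2+1=9
…
a_8=1:  p_8=1·4711+983=5694,  q_8=1·254+53=307
a_9=1:  p_9=1·5694+4711=10405,  q_9=1·307+254=561
(x₁, y₁) = (10405, 561);  10405² − 344·561² = 1 ✓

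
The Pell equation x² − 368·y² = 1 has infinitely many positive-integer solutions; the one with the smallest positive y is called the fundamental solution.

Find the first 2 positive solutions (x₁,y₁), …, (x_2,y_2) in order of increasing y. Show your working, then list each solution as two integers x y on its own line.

1151 60
2649601 138120

[19; 5,2,5,38] for √368; ℓ=4 ⇒ convergent index 3
i=0: a=19 ⇒ p=19, q=1
i=1: a=5 ⇒ p=96, q=5
i=2: a=2 ⇒ p=211, q=11
i=3: a=5 ⇒ p=1151, q=60
→ (1151, 60).  Check: 1151²=1324801, 368·60²=1324800, difference 1.
n=2: (1151,60)∘(1151,60) = (1151·1151+368·60·60, 1151·60+60·1151) = (2649601,138120)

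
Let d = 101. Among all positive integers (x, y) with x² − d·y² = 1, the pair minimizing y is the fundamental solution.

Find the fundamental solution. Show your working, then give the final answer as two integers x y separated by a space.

201 20

√101 = [10; 20, …], period ℓ=1 (odd) → k=1
k=0  a_k=10  p_k/q_k = 10/1
k=1  a_k=20  p_k/q_k = 201/20
fundamental: x₁=201, y₁=20  (since 40401 − 101·400 = 1)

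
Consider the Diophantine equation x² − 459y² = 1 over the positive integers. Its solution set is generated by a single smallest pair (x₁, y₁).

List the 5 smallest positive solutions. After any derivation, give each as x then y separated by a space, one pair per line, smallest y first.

√459 → a₀=21, period (2,2,1,4,21,4,1,2,2,42); ℓ=10 even so k=9
step 0: (21, 1)  from 21·(1,0) + (0,1)
…
step 2: (107, 5)  from 2·(43,2) + (21,1)
step 3: (150, 7)  from 1·(107,5) + (43,2)
…
step 5: (14997, 700)  from 21·(707,33) + (150,7)
step 6: (60695, 2833)  from 4·(14997,700) + (707,33)
step 7: (75692, 3533)  from 1·(60695,2833) + (14997,700)
step 8: (212079, 9899)  from 2·(75692,3533) + (60695,2833)
step 9: (499850, 23331)  from 2·(212079,9899) + (75692,3533)
fundamental: x₁=499850, y₁=23331  (since 249850022500 − 459·544335561 = 1)
n=2: (499850,23331)∘(499850,23331) = (499850·499850+459·23331·23331, 499850·23331+23331·499850) = (499700044999,23324000700)
n=3: (499700044999,23324000700)∘(499850,23331) = (499850·499700044999+459·23331·23324000700, 499850·23324000700+23331·499700044999) = (499550134985000450,23317003499766669)
n=4: (499550134985000450,23317003499766669)∘(499850,23331) = (499850·499550134985000450+459·23331·23317003499766669, 499850·23317003499766669+23331·499550134985000450) = (499400269944005249820001,23310008398693414998600)
n=5: (499400269944005249820001,23310008398693414998600)∘(499850,23331) = (499850·499400269944005249820001+459·23331·23310008398693414998600, 499850·23310008398693414998600+23331·499400269944005249820001) = (499250449862522498110069999250,23303015396150489970600653331)

499850 23331
499700044999 23324000700
499550134985000450 23317003499766669
499400269944005249820001 23310008398693414998600
499250449862522498110069999250 23303015396150489970600653331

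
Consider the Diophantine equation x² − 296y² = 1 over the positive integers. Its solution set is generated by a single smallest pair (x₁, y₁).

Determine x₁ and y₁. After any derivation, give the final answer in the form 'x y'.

d=296: √d = [17; 4,1,7,1,4,34] (ℓ=6, even), read p_5/q_5
step 0: (17, 1)  from 17·(1,0) + (0,1)
step 1: (69, 4)  from 4·(17,1) + (1,0)
step 2: (86, 5)  from 1·(69,4) + (17,1)
step 3: (671, 39)  from 7·(86,5) + (69,4)
step 4: (757, 44)  from 1·(671,39) + (86,5)
step 5: (3699, 215)  from 4·(757,44) + (671,39)
fundamental: x₁=3699, y₁=215  (since 13682601 − 296·46225 = 1)

3699 215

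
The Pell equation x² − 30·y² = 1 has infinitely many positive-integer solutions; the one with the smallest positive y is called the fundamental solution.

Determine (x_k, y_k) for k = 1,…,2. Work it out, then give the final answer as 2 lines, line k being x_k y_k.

11 2
241 44

√30 → a₀=5, period (2,10); ℓ=2 even so k=1
k=0  a_k=5  p_k/q_k = 5/1
k=1  a_k=2  p_k/q_k = 11/2
fundamental: x₁=11, y₁=2  (since 121 − 30·4 = 1)
(11+2√30)^2 = 241 + 44√30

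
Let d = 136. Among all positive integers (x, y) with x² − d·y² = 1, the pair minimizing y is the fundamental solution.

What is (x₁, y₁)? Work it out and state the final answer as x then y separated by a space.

35 3

[11; 1,1,1,22] for √136; ℓ=4 ⇒ convergent index 3
a_0=11:  p_0=11·1+0=11,  q_0=11·0+1=1
…
a_2=1:  p_2=1·12+11=23,  q_2=1·1+1=2
a_3=1:  p_3=1·23+12=35,  q_3=1·2+1=3
fundamental: x₁=35, y₁=3  (since 1225 − 136·9 = 1)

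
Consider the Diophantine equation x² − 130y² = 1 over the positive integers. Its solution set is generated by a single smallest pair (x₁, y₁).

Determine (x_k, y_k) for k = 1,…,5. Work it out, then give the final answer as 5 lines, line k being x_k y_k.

[11; 2,2,22] for √130; ℓ=3 ⇒ convergent index 5
i=0: a=11 ⇒ p=11, q=1
…
i=2: a=2 ⇒ p=57, q=5
…
i=4: a=2 ⇒ p=2611, q=229
i=5: a=2 ⇒ p=6499, q=570
fundamental: x₁=6499, y₁=570  (since 42237001 − 130·324900 = 1)
(6499+570√130)^2 = 84474001 + 7408860√130
(6499+570√130)^3 = 1097993058499 + 96300361710√130
(6499+570√130)^4 = 14271713689896001 + 1251712094097720√130
(6499+570√130)^5 = 185503733443275162499 + 16269753702781802850√130

6499 570
84474001 7408860
1097993058499 96300361710
14271713689896001 1251712094097720
185503733443275162499 16269753702781802850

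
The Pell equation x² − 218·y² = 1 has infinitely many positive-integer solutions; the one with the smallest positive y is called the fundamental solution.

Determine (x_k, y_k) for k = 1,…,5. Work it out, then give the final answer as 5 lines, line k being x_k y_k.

126003 8534
31753512017 2150619204
8002075549230099 541968943114690
2016571050827526816577 136579425476409948936
508188004226839647389073363 34418834696066196648450926

√218 = [14; 1,3,3,1,28, …], period ℓ=5 (odd) → k=9
k=0  a_k=14  p_k/q_k = 14/1
k=1  a_k=1  p_k/q_k = 15/1
…
k=3  a_k=3  p_k/q_k = 192/13
…
k=7  a_k=3  p_k/q_k = 29633/2007
k=8  a_k=3  p_k/q_k = 96370/6527
k=9  a_k=1  p_k/q_k = 126003/8534
fundamental: x₁=126003, y₁=8534  (since 15876756009 − 218·72829156 = 1)
k=2:  x_2 = 126003·126003+218·8534·8534 = 31753512017,  y_2 = 126003·8534+8534·126003 = 2150619204
k=3:  x_3 = 126003·31753512017+218·8534·2150619204 = 8002075549230099,  y_3 = 126003·2150619204+8534·31753512017 = 541968943114690
k=4:  x_4 = 126003·8002075549230099+218·8534·541968943114690 = 2016571050827526816577,  y_4 = 126003·541968943114690+8534·8002075549230099 = 136579425476409948936
k=5:  x_5 = 126003·2016571050827526816577+218·8534·136579425476409948936 = 508188004226839647389073363,  y_5 = 126003·136579425476409948936+8534·2016571050827526816577 = 34418834696066196648450926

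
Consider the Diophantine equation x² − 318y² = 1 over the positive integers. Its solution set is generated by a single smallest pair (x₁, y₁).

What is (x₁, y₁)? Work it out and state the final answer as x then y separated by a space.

107 6

√318 → a₀=17, period (1,4,1,34); ℓ=4 even so k=3
step 0: (17, 1)  from 17·(1,0) + (0,1)
step 1: (18, 1)  from 1·(17,1) + (1,0)
step 2: (89, 5)  from 4·(18,1) + (17,1)
step 3: (107, 6)  from 1·(89,5) + (18,1)
→ (107, 6).  Check: 107²=11449, 318·6²=11448, difference 1.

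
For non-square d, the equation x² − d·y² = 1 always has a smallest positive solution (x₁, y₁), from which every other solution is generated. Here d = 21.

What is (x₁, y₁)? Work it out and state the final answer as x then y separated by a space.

√21 = [4; 1,1,2,1,1,8, …], period ℓ=6 (even) → k=5
a_0=4:  p_0=4·1+0=4,  q_0=4·0+1=1
a_1=1:  p_1=1·4+1=5,  q_1=1·1+0=1
a_2=1:  p_2=1·5+4=9,  q_2=1·1+1=2
a_3=2:  p_3=2·9+5=23,  q_3=2·2+1=5
a_4=1:  p_4=1·23+9=32,  q_4=1·5+2=7
a_5=1:  p_5=1·32+23=55,  q_5=1·7+5=12
→ (55, 12).  Check: 55²=3025, 21·12²=3024, difference 1.

55 12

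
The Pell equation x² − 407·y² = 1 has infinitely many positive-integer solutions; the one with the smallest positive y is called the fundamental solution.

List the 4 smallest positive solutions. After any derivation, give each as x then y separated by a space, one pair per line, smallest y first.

√407 → a₀=20, period (5,1,2,1,5,40); ℓ=6 even so k=5
k=0  a_k=20  p_k/q_k = 20/1
…
k=4  a_k=1  p_k/q_k = 464/23
k=5  a_k=5  p_k/q_k = 2663/132
→ (2663, 132).  Check: 2663²=7091569, 407·132²=7091568, difference 1.
(2663+132√407)^2 = 14183137 + 703032√407
(2663+132√407)^3 = 75539384999 + 3744348300√407
(2663+132√407)^4 = 402322750321537 + 19942398342768√407

2663 132
14183137 703032
75539384999 3744348300
402322750321537 19942398342768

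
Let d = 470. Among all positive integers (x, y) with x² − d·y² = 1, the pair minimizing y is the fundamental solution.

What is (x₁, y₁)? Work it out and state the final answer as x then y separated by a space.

d=470: √d = [21; 1,2,8,2,1,42] (ℓ=6, even), read p_5/q_5
a_0=21:  p_0=21·1+0=21,  q_0=21·0+1=1
…
a_2=2:  p_2=2·22+21=65,  q_2=2·1+1=3
…
a_4=2:  p_4=2·542+65=1149,  q_4=2·25+3=53
a_5=1:  p_5=1·1149+542=1691,  q_5=1·53+25=78
fundamental: x₁=1691, y₁=78  (since 2859481 − 470·6084 = 1)

1691 78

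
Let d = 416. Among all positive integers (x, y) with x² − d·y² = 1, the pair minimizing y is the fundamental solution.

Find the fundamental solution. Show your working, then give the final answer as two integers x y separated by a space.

d=416: √d = [20; 2,1,1,9,1,1,2,40] (ℓ=8, even), read p_7/q_7
a_0=20:  p_0=20·1+0=20,  q_0=20·0+1=1
…
a_5=1:  p_5=1·979+102=1081,  q_5=1·48+5=53
a_6=1:  p_6=1·1081+979=2060,  q_6=1·53+48=101
a_7=2:  p_7=2·2060+1081=5201,  q_7=2·101+53=255
→ (5201, 255).  Check: 5201²=27050401, 416·255²=27050400, difference 1.

5201 255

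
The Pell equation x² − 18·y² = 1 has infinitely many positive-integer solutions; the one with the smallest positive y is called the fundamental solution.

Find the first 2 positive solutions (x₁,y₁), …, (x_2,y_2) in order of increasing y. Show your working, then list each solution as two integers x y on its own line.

√18 = [4; 4,8, …], period ℓ=2 (even) → k=1
a_0=4:  p_0=4·1+0=4,  q_0=4·0+1=1
a_1=4:  p_1=4·4+1=17,  q_1=4·1+0=4
→ (17, 4).  Check: 17²=289, 18·4²=288, difference 1.
(x_2, y_2) = (17·17 + 18·4·4, 17·4 + 4·17) = (577, 136)

17 4
577 136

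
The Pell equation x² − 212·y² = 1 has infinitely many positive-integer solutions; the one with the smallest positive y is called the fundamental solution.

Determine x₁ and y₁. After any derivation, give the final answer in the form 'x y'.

66249 4550

√212 = [14; 1,1,3,1,1,…,1,1,28, …], period ℓ=14 (even) → k=13
k=0  a_k=14  p_k/q_k = 14/1
k=1  a_k=1  p_k/q_k = 15/1
k=2  a_k=1  p_k/q_k = 29/2
…
k=4  a_k=1  p_k/q_k = 131/9
…
k=7  a_k=6  p_k/q_k = 2417/166
k=8  a_k=1  p_k/q_k = 2781/191
k=9  a_k=1  p_k/q_k = 5198/357
k=10  a_k=1  p_k/q_k = 7979/548
…
k=12  a_k=1  p_k/q_k = 37114/2549
k=13  a_k=1  p_k/q_k = 66249/4550
(x₁, y₁) = (66249, 4550);  66249² − 212·4550² = 1 ✓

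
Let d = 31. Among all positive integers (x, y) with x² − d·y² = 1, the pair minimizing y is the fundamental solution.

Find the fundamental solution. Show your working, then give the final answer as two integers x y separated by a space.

1520 273

√31 = [5; 1,1,3,5,3,1,1,10, …], period ℓ=8 (even) → k=7
k=0  a_k=5  p_k/q_k = 5/1
…
k=2  a_k=1  p_k/q_k = 11/2
k=3  a_k=3  p_k/q_k = 39/7
k=4  a_k=5  p_k/q_k = 206/37
k=5  a_k=3  p_k/q_k = 657/118
k=6  a_k=1  p_k/q_k = 863/155
k=7  a_k=1  p_k/q_k = 1520/273
(x₁, y₁) = (1520, 273);  1520² − 31·273² = 1 ✓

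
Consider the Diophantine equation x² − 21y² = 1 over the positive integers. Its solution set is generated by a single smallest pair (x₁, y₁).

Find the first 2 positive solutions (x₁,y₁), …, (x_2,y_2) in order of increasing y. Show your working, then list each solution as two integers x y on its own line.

[4; 1,1,2,1,1,8] for √21; ℓ=6 ⇒ convergent index 5
step 0: (4, 1)  from 4·(1,0) + (0,1)
step 1: (5, 1)  from 1·(4,1) + (1,0)
step 2: (9, 2)  from 1·(5,1) + (4,1)
step 3: (23, 5)  from 2·(9,2) + (5,1)
step 4: (32, 7)  from 1·(23,5) + (9,2)
step 5: (55, 12)  from 1·(32,7) + (23,5)
→ (55, 12).  Check: 55²=3025, 21·12²=3024, difference 1.
(x_2, y_2) = (55·55 + 21·12·12, 55·12 + 12·55) = (6049, 1320)

55 12
6049 1320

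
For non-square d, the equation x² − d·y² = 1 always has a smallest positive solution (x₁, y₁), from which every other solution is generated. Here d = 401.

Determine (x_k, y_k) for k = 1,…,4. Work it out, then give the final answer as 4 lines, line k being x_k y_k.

[20; 40] for √401; ℓ=1 ⇒ convergent index 1
k=0  a_k=20  p_k/q_k = 20/1
k=1  a_k=40  p_k/q_k = 801/40
fundamental: x₁=801, y₁=40  (since 641601 − 401·1600 = 1)
k=2:  x_2 = 801·801+401·40·40 = 1283201,  y_2 = 801·40+40·801 = 64080
k=3:  x_3 = 801·1283201+401·40·64080 = 2055687201,  y_3 = 801·64080+40·1283201 = 102656120
k=4:  x_4 = 801·2055687201+401·40·102656120 = 3293209612801,  y_4 = 801·102656120+40·2055687201 = 164455040160

801 40
1283201 64080
2055687201 102656120
3293209612801 164455040160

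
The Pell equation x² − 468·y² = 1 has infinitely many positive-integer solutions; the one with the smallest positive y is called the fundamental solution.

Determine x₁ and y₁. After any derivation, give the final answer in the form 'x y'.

649 30

√468 → a₀=21, period (1,1,1,2,1,1,1,42); ℓ=8 even so k=7
i=0: a=21 ⇒ p=21, q=1
i=1: a=1 ⇒ p=22, q=1
i=2: a=1 ⇒ p=43, q=2
i=3: a=1 ⇒ p=65, q=3
i=4: a=2 ⇒ p=173, q=8
…
i=6: a=1 ⇒ p=411, q=19
i=7: a=1 ⇒ p=649, q=30
fundamental: x₁=649, y₁=30  (since 421201 − 468·900 = 1)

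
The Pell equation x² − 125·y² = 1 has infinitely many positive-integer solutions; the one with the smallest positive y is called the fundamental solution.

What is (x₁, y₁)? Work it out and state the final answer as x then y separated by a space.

930249 83204

√125 → a₀=11, period (5,1,1,5,22); ℓ=5 odd so k=9
k=0  a_k=11  p_k/q_k = 11/1
k=1  a_k=5  p_k/q_k = 56/5
…
k=4  a_k=5  p_k/q_k = 682/61
…
k=6  a_k=5  p_k/q_k = 76317/6826
k=7  a_k=1  p_k/q_k = 91444/8179
k=8  a_k=1  p_k/q_k = 167761/15005
k=9  a_k=5  p_k/q_k = 930249/83204
fundamental: x₁=930249, y₁=83204  (since 865363202001 − 125·6922905616 = 1)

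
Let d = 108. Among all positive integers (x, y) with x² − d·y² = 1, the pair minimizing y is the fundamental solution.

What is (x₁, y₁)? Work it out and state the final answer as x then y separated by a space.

1351 130

√108 → a₀=10, period (2,1,1,4,1,1,2,20); ℓ=8 even so k=7
a_0=10:  p_0=10·1+0=10,  q_0=10·0+1=1
…
a_2=1:  p_2=1·21+10=31,  q_2=1·2+1=3
…
a_4=4:  p_4=4·52+31=239,  q_4=4·5+3=23
a_5=1:  p_5=1·239+52=291,  q_5=1·23+5=28
a_6=1:  p_6=1·291+239=530,  q_6=1·28+23=51
a_7=2:  p_7=2·530+291=1351,  q_7=2·51+28=130
→ (1351, 130).  Check: 1351²=1825201, 108·130²=1825200, difference 1.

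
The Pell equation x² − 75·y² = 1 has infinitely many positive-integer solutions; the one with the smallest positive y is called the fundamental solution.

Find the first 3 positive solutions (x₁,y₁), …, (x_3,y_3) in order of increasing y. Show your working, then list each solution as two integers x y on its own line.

26 3
1351 156
70226 8109

d=75: √d = [8; 1,1,1,16] (ℓ=4, even), read p_3/q_3
i=0: a=8 ⇒ p=8, q=1
…
i=2: a=1 ⇒ p=17, q=2
i=3: a=1 ⇒ p=26, q=3
fundamental: x₁=26, y₁=3  (since 676 − 75·9 = 1)
n=2: (26,3)∘(26,3) = (26·26+75·3·3, 26·3+3·26) = (1351,156)
n=3: (1351,156)∘(26,3) = (26·1351+75·3·156, 26·156+3·1351) = (70226,8109)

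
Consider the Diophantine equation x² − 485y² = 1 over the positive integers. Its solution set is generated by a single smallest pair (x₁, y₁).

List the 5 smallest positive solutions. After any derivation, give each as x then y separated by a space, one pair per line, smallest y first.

√485 = [22; 44, …], period ℓ=1 (odd) → k=1
a_0=22:  p_0=22·1+0=22,  q_0=22·0+1=1
a_1=44:  p_1=44·22+1=969,  q_1=44·1+0=44
fundamental: x₁=969, y₁=44  (since 938961 − 485·1936 = 1)
n=2: (969,44)∘(969,44) = (969·969+485·44·44, 969·44+44·969) = (1877921,85272)
n=3: (1877921,85272)∘(969,44) = (969·1877921+485·44·85272, 969·85272+44·1877921) = (3639409929,165257092)
n=4: (3639409929,165257092)∘(969,44) = (969·3639409929+485·44·165257092, 969·165257092+44·3639409929) = (7053174564481,320268159024)
n=5: (7053174564481,320268159024)∘(969,44) = (969·7053174564481+485·44·320268159024, 969·320268159024+44·7053174564481) = (13669048666554249,620679526931420)

969 44
1877921 85272
3639409929 165257092
7053174564481 320268159024
13669048666554249 620679526931420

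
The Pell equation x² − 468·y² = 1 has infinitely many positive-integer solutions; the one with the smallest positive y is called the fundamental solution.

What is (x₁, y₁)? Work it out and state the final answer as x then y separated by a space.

649 30

√468 = [21; 1,1,1,2,1,1,1,42, …], period ℓ=8 (even) → k=7
step 0: (21, 1)  from 21·(1,0) + (0,1)
step 1: (22, 1)  from 1·(21,1) + (1,0)
…
step 4: (173, 8)  from 2·(65,3) + (43,2)
step 5: (238, 11)  from 1·(173,8) + (65,3)
step 6: (411, 19)  from 1·(238,11) + (173,8)
step 7: (649, 30)  from 1·(411,19) + (238,11)
fundamental: x₁=649, y₁=30  (since 421201 − 468·900 = 1)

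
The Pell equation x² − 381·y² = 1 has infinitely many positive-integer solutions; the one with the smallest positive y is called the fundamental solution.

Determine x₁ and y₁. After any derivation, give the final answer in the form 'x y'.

1015 52

[19; 1,1,12,1,1,38] for √381; ℓ=6 ⇒ convergent index 5
a_0=19:  p_0=19·1+0=19,  q_0=19·0+1=1
…
a_4=1:  p_4=1·488+39=527,  q_4=1·25+2=27
a_5=1:  p_5=1·527+488=1015,  q_5=1·27+25=52
(x₁, y₁) = (1015, 52);  1015² − 381·52² = 1 ✓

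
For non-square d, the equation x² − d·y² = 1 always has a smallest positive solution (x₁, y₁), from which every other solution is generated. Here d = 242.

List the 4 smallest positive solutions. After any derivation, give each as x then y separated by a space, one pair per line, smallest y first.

√242 = [15; 1,1,3,1,14,1,3,1,1,30, …], period ℓ=10 (even) → k=9
a_0=15:  p_0=15·1+0=15,  q_0=15·0+1=1
a_1=1:  p_1=1·15+1=16,  q_1=1·1+0=1
a_2=1:  p_2=1·16+15=31,  q_2=1·1+1=2
a_3=3:  p_3=3·31+16=109,  q_3=3·2+1=7
a_4=1:  p_4=1·109+31=140,  q_4=1·7+2=9
a_5=14:  p_5=14·140+109=2069,  q_5=14·9+7=133
a_6=1:  p_6=1·2069+140=2209,  q_6=1·133+9=142
a_7=3:  p_7=3·2209+2069=8696,  q_7=3·142+133=559
a_8=1:  p_8=1·8696+2209=10905,  q_8=1·559+142=701
a_9=1:  p_9=1·10905+8696=19601,  q_9=1·701+559=1260
fundamental: x₁=19601, y₁=1260  (since 384199201 − 242·1587600 = 1)
(19601+1260√242)^2 = 768398401 + 49394520√242
(19601+1260√242)^3 = 30122754096401 + 1936363971780√242
(19601+1260√242)^4 = 1180872205318713601 + 75909340372325040√242

19601 1260
768398401 49394520
30122754096401 1936363971780
1180872205318713601 75909340372325040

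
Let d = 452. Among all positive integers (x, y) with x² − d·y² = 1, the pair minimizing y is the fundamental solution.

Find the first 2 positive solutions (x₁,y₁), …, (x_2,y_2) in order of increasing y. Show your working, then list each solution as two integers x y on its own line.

[21; 3,1,5,3,10,3,5,1,3,42] for √452; ℓ=10 ⇒ convergent index 9
step 0: (21, 1)  from 21·(1,0) + (0,1)
…
step 2: (85, 4)  from 1·(64,3) + (21,1)
step 3: (489, 23)  from 5·(85,4) + (64,3)
step 4: (1552, 73)  from 3·(489,23) + (85,4)
step 5: (16009, 753)  from 10·(1552,73) + (489,23)
step 6: (49579, 2332)  from 3·(16009,753) + (1552,73)
step 7: (263904, 12413)  from 5·(49579,2332) + (16009,753)
step 8: (313483, 14745)  from 1·(263904,12413) + (49579,2332)
step 9: (1204353, 56648)  from 3·(313483,14745) + (263904,12413)
(x₁, y₁) = (1204353, 56648);  1204353² − 452·56648² = 1 ✓
(1204353+56648√452)^2 = 2900932297217 + 136448377488√452

1204353 56648
2900932297217 136448377488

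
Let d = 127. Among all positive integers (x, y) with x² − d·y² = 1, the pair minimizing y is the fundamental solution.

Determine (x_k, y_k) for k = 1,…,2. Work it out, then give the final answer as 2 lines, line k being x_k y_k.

4730624 419775
44757606858751 3971595379200

√127 = [11; 3,1,2,2,7,11,7,2,2,1,3,22, …], period ℓ=12 (even) → k=11
k=0  a_k=11  p_k/q_k = 11/1
k=1  a_k=3  p_k/q_k = 34/3
k=2  a_k=1  p_k/q_k = 45/4
k=3  a_k=2  p_k/q_k = 124/11
…
k=5  a_k=7  p_k/q_k = 2175/193
k=6  a_k=11  p_k/q_k = 24218/2149
…
k=8  a_k=2  p_k/q_k = 367620/32621
…
k=10  a_k=1  p_k/q_k = 1274561/113099
k=11  a_k=3  p_k/q_k = 4730624/419775
fundamental: x₁=4730624, y₁=419775  (since 22378803429376 − 127·176211050625 = 1)
n=2: (4730624,419775)∘(4730624,419775) = (4730624·4730624+127·419775·419775, 4730624·419775+419775·4730624) = (44757606858751,3971595379200)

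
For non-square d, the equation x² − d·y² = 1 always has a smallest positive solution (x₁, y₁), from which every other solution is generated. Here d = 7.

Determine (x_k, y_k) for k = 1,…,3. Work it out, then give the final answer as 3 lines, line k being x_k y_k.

√7 → a₀=2, period (1,1,1,4); ℓ=4 even so k=3
step 0: (2, 1)  from 2·(1,0) + (0,1)
step 1: (3, 1)  from 1·(2,1) + (1,0)
step 2: (5, 2)  from 1·(3,1) + (2,1)
step 3: (8, 3)  from 1·(5,2) + (3,1)
fundamental: x₁=8, y₁=3  (since 64 − 7·9 = 1)
k=2:  x_2 = 8·8+7·3·3 = 127,  y_2 = 8·3+3·8 = 48
k=3:  x_3 = 8·127+7·3·48 = 2024,  y_3 = 8·48+3·127 = 765

8 3
127 48
2024 765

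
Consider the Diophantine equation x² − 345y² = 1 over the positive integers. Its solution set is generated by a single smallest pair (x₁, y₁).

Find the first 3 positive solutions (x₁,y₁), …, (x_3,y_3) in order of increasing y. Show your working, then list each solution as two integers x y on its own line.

6761 364
91422241 4922008
1236211536041 66555391812

d=345: √d = [18; 1,1,2,1,6,1,2,1,1,36] (ℓ=10, even), read p_9/q_9
k=0  a_k=18  p_k/q_k = 18/1
k=1  a_k=1  p_k/q_k = 19/1
k=2  a_k=1  p_k/q_k = 37/2
k=3  a_k=2  p_k/q_k = 93/5
k=4  a_k=1  p_k/q_k = 130/7
…
k=6  a_k=1  p_k/q_k = 1003/54
…
k=8  a_k=1  p_k/q_k = 3882/209
k=9  a_k=1  p_k/q_k = 6761/364
(x₁, y₁) = (6761, 364);  6761² − 345·364² = 1 ✓
(6761+364√345)^2 = 91422241 + 4922008√345
(6761+364√345)^3 = 1236211536041 + 66555391812√345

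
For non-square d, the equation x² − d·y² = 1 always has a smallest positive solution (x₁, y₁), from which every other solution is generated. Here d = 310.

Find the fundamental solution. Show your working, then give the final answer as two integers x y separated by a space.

848719 48204

d=310: √d = [17; 1,1,1,1,5,…,1,1,34] (ℓ=16, even), read p_15/q_15
a_0=17:  p_0=17·1+0=17,  q_0=17·0+1=1
a_1=1:  p_1=1·17+1=18,  q_1=1·1+0=1
…
a_3=1:  p_3=1·35+18=53,  q_3=1·2+1=3
a_4=1:  p_4=1·53+35=88,  q_4=1·3+2=5
…
a_6=3:  p_6=3·493+88=1567,  q_6=3·28+5=89
a_7=1:  p_7=1·1567+493=2060,  q_7=1·89+28=117
…
a_9=1:  p_9=1·5687+2060=7747,  q_9=1·323+117=440
a_10=3:  p_10=3·7747+5687=28928,  q_10=3·440+323=1643
a_11=5:  p_11=5·28928+7747=152387,  q_11=5·1643+440=8655
…
a_14=1:  p_14=1·333702+181315=515017,  q_14=1·18953+10298=29251
a_15=1:  p_15=1·515017+333702=848719,  q_15=1·29251+18953=48204
→ (848719, 48204).  Check: 848719²=720323940961, 310·48204²=720323940960, difference 1.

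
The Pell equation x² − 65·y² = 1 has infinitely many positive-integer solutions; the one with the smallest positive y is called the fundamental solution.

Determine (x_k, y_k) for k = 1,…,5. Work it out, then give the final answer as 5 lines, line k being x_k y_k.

129 16
33281 4128
8586369 1065008
2215249921 274767936
571525893249 70889062480

d=65: √d = [8; 16] (ℓ=1, odd), read p_1/q_1
a_0=8:  p_0=8·1+0=8,  q_0=8·0+1=1
a_1=16:  p_1=16·8+1=129,  q_1=16·1+0=16
(x₁, y₁) = (129, 16);  129² − 65·16² = 1 ✓
(129+16√65)^2 = 33281 + 4128√65
(129+16√65)^3 = 8586369 + 1065008√65
(129+16√65)^4 = 2215249921 + 274767936√65
(129+16√65)^5 = 571525893249 + 70889062480√65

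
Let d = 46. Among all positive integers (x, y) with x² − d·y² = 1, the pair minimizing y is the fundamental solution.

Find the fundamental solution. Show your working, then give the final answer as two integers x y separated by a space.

24335 3588

[6; 1,3,1,1,2,6,2,1,1,3,1,12] for √46; ℓ=12 ⇒ convergent index 11
step 0: (6, 1)  from 6·(1,0) + (0,1)
step 1: (7, 1)  from 1·(6,1) + (1,0)
step 2: (27, 4)  from 3·(7,1) + (6,1)
step 3: (34, 5)  from 1·(27,4) + (7,1)
…
step 6: (997, 147)  from 6·(156,23) + (61,9)
…
step 8: (3147, 464)  from 1·(2150,317) + (997,147)
step 9: (5297, 781)  from 1·(3147,464) + (2150,317)
step 10: (19038, 2807)  from 3·(5297,781) + (3147,464)
step 11: (24335, 3588)  from 1·(19038,2807) + (5297,781)
(x₁, y₁) = (24335, 3588);  24335² − 46·3588² = 1 ✓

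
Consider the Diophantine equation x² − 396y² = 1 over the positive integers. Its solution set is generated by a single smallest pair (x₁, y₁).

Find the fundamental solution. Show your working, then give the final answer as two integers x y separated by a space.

√396 → a₀=19, period (1,8,1,38); ℓ=4 even so k=3
step 0: (19, 1)  from 19·(1,0) + (0,1)
step 1: (20, 1)  from 1·(19,1) + (1,0)
step 2: (179, 9)  from 8·(20,1) + (19,1)
step 3: (199, 10)  from 1·(179,9) + (20,1)
→ (199, 10).  Check: 199²=39601, 396·10²=39600, difference 1.

199 10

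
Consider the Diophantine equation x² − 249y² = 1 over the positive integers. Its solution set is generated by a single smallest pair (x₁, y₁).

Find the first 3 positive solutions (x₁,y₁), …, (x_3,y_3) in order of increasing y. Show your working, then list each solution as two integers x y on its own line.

√249 → a₀=15, period (1,3,1,1,5,…,3,1,30); ℓ=16 even so k=15
a_0=15:  p_0=15·1+0=15,  q_0=15·0+1=1
…
a_2=3:  p_2=3·16+15=63,  q_2=3·1+1=4
a_3=1:  p_3=1·63+16=79,  q_3=1·4+1=5
…
a_6=1:  p_6=1·789+142=931,  q_6=1·50+9=59
…
a_11=5:  p_11=5·150586+113835=866765,  q_11=5·9543+7214=54929
…
a_14=3:  p_14=3·1884116+1017351=6669699,  q_14=3·119401+64472=422675
a_15=1:  p_15=1·6669699+1884116=8553815,  q_15=1·422675+119401=542076
(x₁, y₁) = (8553815, 542076);  8553815² − 249·542076² = 1 ✓
k=2:  x_2 = 8553815·8553815+249·542076·542076 = 146335502108449,  y_2 = 8553815·542076+542076·8553815 = 9273635639880
k=3:  x_3 = 8553815·146335502108449+249·542076·9273635639880 = 2503453625935556812055,  y_3 = 8553815·9273635639880+542076·146335502108449 = 158649927281879742324

8553815 542076
146335502108449 9273635639880
2503453625935556812055 158649927281879742324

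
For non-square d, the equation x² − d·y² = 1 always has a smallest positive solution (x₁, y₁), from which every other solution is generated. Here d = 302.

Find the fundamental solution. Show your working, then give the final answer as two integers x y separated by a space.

√302 = [17; 2,1,1,1,4,…,1,2,34, …], period ℓ=16 (even) → k=15
step 0: (17, 1)  from 17·(1,0) + (0,1)
step 1: (35, 2)  from 2·(17,1) + (1,0)
step 2: (52, 3)  from 1·(35,2) + (17,1)
step 3: (87, 5)  from 1·(52,3) + (35,2)
…
step 8: (34513, 1986)  from 16·(2068,119) + (1425,82)
…
step 10: (107675, 6196)  from 2·(36581,2105) + (34513,1986)
…
step 12: (574956, 33085)  from 1·(467281,26889) + (107675,6196)
step 13: (1042237, 59974)  from 1·(574956,33085) + (467281,26889)
step 14: (1617193, 93059)  from 1·(1042237,59974) + (574956,33085)
step 15: (4276623, 246092)  from 2·(1617193,93059) + (1042237,59974)
(x₁, y₁) = (4276623, 246092);  4276623² − 302·246092² = 1 ✓

4276623 246092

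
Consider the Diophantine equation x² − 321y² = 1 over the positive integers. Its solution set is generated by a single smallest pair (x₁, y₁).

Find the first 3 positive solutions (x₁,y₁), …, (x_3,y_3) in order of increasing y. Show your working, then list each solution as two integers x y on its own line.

215 12
92449 5160
39752855 2218788

√321 → a₀=17, period (1,10,1,34); ℓ=4 even so k=3
a_0=17:  p_0=17·1+0=17,  q_0=17·0+1=1
a_1=1:  p_1=1·17+1=18,  q_1=1·1+0=1
a_2=10:  p_2=10·18+17=197,  q_2=10·1+1=11
a_3=1:  p_3=1·197+18=215,  q_3=1·11+1=12
fundamental: x₁=215, y₁=12  (since 46225 − 321·144 = 1)
(215+12√321)^2 = 92449 + 5160√321
(215+12√321)^3 = 39752855 + 2218788√321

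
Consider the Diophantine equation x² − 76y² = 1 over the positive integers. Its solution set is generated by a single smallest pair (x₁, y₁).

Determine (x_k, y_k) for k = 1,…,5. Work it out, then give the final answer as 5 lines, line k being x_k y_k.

57799 6630
6681448801 766414740
772362118440199 88596011107890
89283516160768675201 10241521691283453480
10320995900380175197444999 1183899424380388644273150

√76 → a₀=8, period (1,2,1,1,5,4,5,1,1,2,1,16); ℓ=12 even so k=11
k=0  a_k=8  p_k/q_k = 8/1
…
k=5  a_k=5  p_k/q_k = 340/39
k=6  a_k=4  p_k/q_k = 1421/163
k=7  a_k=5  p_k/q_k = 7445/854
k=8  a_k=1  p_k/q_k = 8866/1017
k=9  a_k=1  p_k/q_k = 16311/1871
k=10  a_k=2  p_k/q_k = 41488/4759
k=11  a_k=1  p_k/q_k = 57799/6630
(x₁, y₁) = (57799, 6630);  57799² − 76·6630² = 1 ✓
k=2:  x_2 = 57799·57799+76·6630·6630 = 6681448801,  y_2 = 57799·6630+6630·57799 = 766414740
k=3:  x_3 = 57799·6681448801+76·6630·766414740 = 772362118440199,  y_3 = 57799·766414740+6630·6681448801 = 88596011107890
k=4:  x_4 = 57799·772362118440199+76·6630·88596011107890 = 89283516160768675201,  y_4 = 57799·88596011107890+6630·772362118440199 = 10241521691283453480
k=5:  x_5 = 57799·89283516160768675201+76·6630·10241521691283453480 = 10320995900380175197444999,  y_5 = 57799·10241521691283453480+6630·89283516160768675201 = 1183899424380388644273150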